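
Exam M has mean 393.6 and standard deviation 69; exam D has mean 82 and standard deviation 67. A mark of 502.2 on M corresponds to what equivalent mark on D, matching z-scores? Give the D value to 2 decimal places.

D = 187.45

z = (502.2 − 393.6)/69 ≈ 1.5739.
D = 82 + z·67 = 82 + (502.2 − 393.6)·67/69 ≈ 187.45.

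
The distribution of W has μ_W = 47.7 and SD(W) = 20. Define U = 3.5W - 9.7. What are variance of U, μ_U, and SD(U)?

variance of U = 4900, μ_U = 157.25, SD(U) = 70

U = 3.5W - 9.7 is linear with a = 3.5, b = -9.7.
variance of W = 20² = 400.
variance of U = a²·variance of W = 3.5²·400 = 4900 (the additive constant -9.7 does not affect variance).
μ_U = a·μ_W + b = 3.5·47.7 + (-9.7) = 157.25.
SD(U) = |a|·SD(W) = |3.5|·20 = 70.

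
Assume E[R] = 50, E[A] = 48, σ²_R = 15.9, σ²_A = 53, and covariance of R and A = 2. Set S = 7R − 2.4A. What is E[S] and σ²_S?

E[S] = 7·E[R] + (-2.4)·E[A] = 7·50 + (-2.4)·48 = 234.8.
σ²_S = a²·σ²_R + b²·σ²_A + 2ab·covariance of R and A with a = 7, b = -2.4.
= 7²·15.9 + (-2.4)²·53 + 2·7·(-2.4)·2
= 779.1 + 305.28 + (-67.2) = 1017.18.

E[S] = 234.8, σ²_S = 1017.18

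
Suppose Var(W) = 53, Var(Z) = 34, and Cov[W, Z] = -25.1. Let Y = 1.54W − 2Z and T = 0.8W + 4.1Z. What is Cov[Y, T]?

Cov[Y, T] = -331.8254

By bilinearity, Cov[Y, T] = ac·Var(W) + bd·Var(Z) + (ad+bc)·Cov[W, Z], with a=1.54, b=-2, c=0.8, d=4.1.
ac·Var(W) = 1.54·0.8·53 = 65.296
bd·Var(Z) = (-2)·4.1·34 = -278.8
(ad+bc)·Cov[W, Z] = (4.714)·(-25.1) = -118.3214
Cov[Y, T] = 65.296 + (-278.8) + (-118.3214) = -331.8254.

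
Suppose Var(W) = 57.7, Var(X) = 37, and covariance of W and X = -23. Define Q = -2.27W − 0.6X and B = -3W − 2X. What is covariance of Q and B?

covariance of Q and B = 291.517

By bilinearity, covariance of Q and B = ac·Var(W) + bd·Var(X) + (ad+bc)·covariance of W and X, with a=-2.27, b=-0.6, c=-3, d=-2.
ac·Var(W) = (-2.27)·(-3)·57.7 = 392.937
bd·Var(X) = (-0.6)·(-2)·37 = 44.4
(ad+bc)·covariance of W and X = (6.34)·(-23) = -145.82
covariance of Q and B = 392.937 + 44.4 + (-145.82) = 291.517.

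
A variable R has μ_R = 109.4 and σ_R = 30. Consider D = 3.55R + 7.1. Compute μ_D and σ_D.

D = 3.55R + 7.1 is linear with a = 3.55, b = 7.1.
μ_D = a·μ_R + b = 3.55·109.4 + 7.1 = 395.47.
σ_D = |a|·σ_R = |3.55|·30 = 106.5.

μ_D = 395.47, σ_D = 106.5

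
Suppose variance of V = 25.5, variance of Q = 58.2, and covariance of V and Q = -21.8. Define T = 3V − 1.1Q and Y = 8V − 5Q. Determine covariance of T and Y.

covariance of T and Y = 1450.94

By bilinearity, covariance of T and Y = ac·variance of V + bd·variance of Q + (ad+bc)·covariance of V and Q, with a=3, b=-1.1, c=8, d=-5.
ac·variance of V = 3·8·25.5 = 612
bd·variance of Q = (-1.1)·(-5)·58.2 = 320.1
(ad+bc)·covariance of V and Q = (-23.8)·(-21.8) = 518.84
covariance of T and Y = 612 + 320.1 + 518.84 = 1450.94.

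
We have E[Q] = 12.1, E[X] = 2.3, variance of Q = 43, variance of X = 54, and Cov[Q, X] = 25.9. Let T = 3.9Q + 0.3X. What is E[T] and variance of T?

E[T] = 47.88, variance of T = 719.496

E[T] = 3.9·E[Q] + 0.3·E[X] = 3.9·12.1 + 0.3·2.3 = 47.88.
variance of T = a²·variance of Q + b²·variance of X + 2ab·Cov[Q, X] with a = 3.9, b = 0.3.
= 3.9²·43 + 0.3²·54 + 2·3.9·0.3·25.9
= 654.03 + 4.86 + 60.606 = 719.496.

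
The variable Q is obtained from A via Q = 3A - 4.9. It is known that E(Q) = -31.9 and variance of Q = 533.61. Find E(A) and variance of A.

E(A) = -9, variance of A = 59.29

From Q = 3A - 4.9: E(Q) = a·E(A) + b, so E(A) = (E(Q) − b)/a = (-31.9 − (-4.9))/3 = -9.
variance of Q = a²·variance of A, so variance of A = 533.61/3² = 59.29.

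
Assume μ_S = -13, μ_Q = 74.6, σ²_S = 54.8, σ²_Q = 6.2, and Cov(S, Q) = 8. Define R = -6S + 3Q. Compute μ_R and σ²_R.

μ_R = 301.8, σ²_R = 1740.6

μ_R = (-6)·μ_S + 3·μ_Q = (-6)·(-13) + 3·74.6 = 301.8.
σ²_R = a²·σ²_S + b²·σ²_Q + 2ab·Cov(S, Q) with a = -6, b = 3.
= (-6)²·54.8 + 3²·6.2 + 2·(-6)·3·8
= 1972.8 + 55.8 + (-288) = 1740.6.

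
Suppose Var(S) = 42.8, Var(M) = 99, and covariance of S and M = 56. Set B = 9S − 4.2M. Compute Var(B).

Var(B) = 979.56

Var(B) = a²·Var(S) + b²·Var(M) + 2ab·covariance of S and M with a = 9, b = -4.2.
= 9²·42.8 + (-4.2)²·99 + 2·9·(-4.2)·56
= 3466.8 + 1746.36 + (-4233.6) = 979.56.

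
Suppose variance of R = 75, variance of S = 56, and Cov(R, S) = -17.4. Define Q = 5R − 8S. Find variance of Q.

variance of Q = a²·variance of R + b²·variance of S + 2ab·Cov(R, S) with a = 5, b = -8.
= 5²·75 + (-8)²·56 + 2·5·(-8)·(-17.4)
= 1875 + 3584 + 1392 = 6851.

variance of Q = 6851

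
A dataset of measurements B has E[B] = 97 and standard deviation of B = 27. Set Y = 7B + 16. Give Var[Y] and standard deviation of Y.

Y = 7B + 16 is linear with a = 7, b = 16.
Var[B] = 27² = 729.
Var[Y] = a²·Var[B] = 7²·729 = 35721 (the additive constant 16 does not affect variance).
standard deviation of Y = |a|·standard deviation of B = |7|·27 = 189.

Var[Y] = 35721, standard deviation of Y = 189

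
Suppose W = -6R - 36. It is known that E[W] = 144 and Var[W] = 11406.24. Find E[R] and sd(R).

From W = -6R - 36: E[W] = a·E[R] + b, so E[R] = (E[W] − b)/a = (144 − (-36))/(-6) = -30.
sd(W) = √11406.24 = 106.8.
sd(W) = |a|·sd(R), so sd(R) = 106.8/|-6| = 17.8.

E[R] = -30, sd(R) = 17.8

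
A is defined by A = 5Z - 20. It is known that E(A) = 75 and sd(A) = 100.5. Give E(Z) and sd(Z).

From A = 5Z - 20: E(A) = a·E(Z) + b, so E(Z) = (E(A) − b)/a = (75 − (-20))/5 = 19.
sd(A) = |a|·sd(Z), so sd(Z) = 100.5/|5| = 20.1.

E(Z) = 19, sd(Z) = 20.1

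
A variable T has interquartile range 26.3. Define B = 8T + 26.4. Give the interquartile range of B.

IQR(B) = 210.4

Under B = aT + b, IQR(B) = |a|·IQR(T) = |8|·26.3 = 210.4 (shifts cancel; spread scales by |a|).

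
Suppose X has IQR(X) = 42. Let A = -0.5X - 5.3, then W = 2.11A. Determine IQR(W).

IQR(A) = |-0.5|·42 = 21.
IQR(W) = |2.11|·21 = 44.31.

IQR(W) = 44.31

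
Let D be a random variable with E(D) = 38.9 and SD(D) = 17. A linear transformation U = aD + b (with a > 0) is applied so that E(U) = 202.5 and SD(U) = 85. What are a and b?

SD(U) = a·SD(D) (a > 0), so a = 85/17 = 5.
E(U) = a·E(D) + b, so b = 202.5 − 5·38.9 = 8.

a = 5, b = 8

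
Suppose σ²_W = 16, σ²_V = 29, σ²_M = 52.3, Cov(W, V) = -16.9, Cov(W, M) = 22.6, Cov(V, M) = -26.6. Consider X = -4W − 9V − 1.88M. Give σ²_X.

σ²_X = a²·σ²_W + b²·σ²_V + c²·σ²_M + 2ab·Cov(W, V) + 2ac·Cov(W, M) + 2bc·Cov(V, M), with a = -4, b = -9, c = -1.88.
= 256 + 2349 + 184.84912 + (-1216.8) + 339.904 + (-900.144)
= 1012.80912.

σ²_X = 1012.80912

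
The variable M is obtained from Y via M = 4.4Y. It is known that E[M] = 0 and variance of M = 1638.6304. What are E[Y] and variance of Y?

E[Y] = 0, variance of Y = 84.64

From M = 4.4Y: E[M] = a·E[Y] + b, so E[Y] = (E[M] − b)/a = (0 − 0)/4.4 = 0.
variance of M = a²·variance of Y, so variance of Y = 1638.6304/4.4² = 84.64.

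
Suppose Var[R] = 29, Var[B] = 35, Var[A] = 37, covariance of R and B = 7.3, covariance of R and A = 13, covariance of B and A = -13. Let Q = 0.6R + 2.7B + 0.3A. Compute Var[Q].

Var[Q] = 276.192

Var[Q] = a²·Var[R] + b²·Var[B] + c²·Var[A] + 2ab·covariance of R and B + 2ac·covariance of R and A + 2bc·covariance of B and A, with a = 0.6, b = 2.7, c = 0.3.
= 10.44 + 255.15 + 3.33 + 23.652 + 4.68 + (-21.06)
= 276.192.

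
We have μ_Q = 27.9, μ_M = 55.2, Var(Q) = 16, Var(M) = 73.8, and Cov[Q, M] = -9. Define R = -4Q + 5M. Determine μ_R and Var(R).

μ_R = 164.4, Var(R) = 2461

μ_R = (-4)·μ_Q + 5·μ_M = (-4)·27.9 + 5·55.2 = 164.4.
Var(R) = a²·Var(Q) + b²·Var(M) + 2ab·Cov[Q, M] with a = -4, b = 5.
= (-4)²·16 + 5²·73.8 + 2·(-4)·5·(-9)
= 256 + 1845 + 360 = 2461.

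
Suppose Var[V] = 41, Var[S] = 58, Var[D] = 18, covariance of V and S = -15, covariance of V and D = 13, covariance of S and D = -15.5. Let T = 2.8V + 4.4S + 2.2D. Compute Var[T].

Var[T] = a²·Var[V] + b²·Var[S] + c²·Var[D] + 2ab·covariance of V and S + 2ac·covariance of V and D + 2bc·covariance of S and D, with a = 2.8, b = 4.4, c = 2.2.
= 321.44 + 1122.88 + 87.12 + (-369.6) + 160.16 + (-300.08)
= 1021.92.

Var[T] = 1021.92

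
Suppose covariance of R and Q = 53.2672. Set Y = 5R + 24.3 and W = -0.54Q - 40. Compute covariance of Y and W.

covariance of Y and W = a·c·covariance of R and Q = 5·(-0.54)·53.2672 = -143.82144. Additive constants drop out.

covariance of Y and W = -143.82144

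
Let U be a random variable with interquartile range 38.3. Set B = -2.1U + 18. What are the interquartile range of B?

IQR(B) = 80.43

Under B = aU + b, IQR(B) = |a|·IQR(U) = |-2.1|·38.3 = 80.43 (shifts cancel; spread scales by |a|).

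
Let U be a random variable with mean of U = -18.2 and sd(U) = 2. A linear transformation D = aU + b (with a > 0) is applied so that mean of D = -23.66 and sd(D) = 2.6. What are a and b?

sd(D) = a·sd(U) (a > 0), so a = 2.6/2 = 1.3.
mean of D = a·mean of U + b, so b = -23.66 − 1.3·(-18.2) = 0.

a = 1.3, b = 0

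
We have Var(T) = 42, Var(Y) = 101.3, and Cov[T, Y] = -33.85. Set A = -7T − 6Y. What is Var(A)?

Var(A) = a²·Var(T) + b²·Var(Y) + 2ab·Cov[T, Y] with a = -7, b = -6.
= (-7)²·42 + (-6)²·101.3 + 2·(-7)·(-6)·(-33.85)
= 2058 + 3646.8 + (-2843.4) = 2861.4.

Var(A) = 2861.4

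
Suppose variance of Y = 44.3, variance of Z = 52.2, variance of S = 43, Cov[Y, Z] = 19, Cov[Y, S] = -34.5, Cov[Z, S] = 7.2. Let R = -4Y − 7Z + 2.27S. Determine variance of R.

variance of R = 4949.8787

variance of R = a²·variance of Y + b²·variance of Z + c²·variance of S + 2ab·Cov[Y, Z] + 2ac·Cov[Y, S] + 2bc·Cov[Z, S], with a = -4, b = -7, c = 2.27.
= 708.8 + 2557.8 + 221.5747 + 1064 + 626.52 + (-228.816)
= 4949.8787.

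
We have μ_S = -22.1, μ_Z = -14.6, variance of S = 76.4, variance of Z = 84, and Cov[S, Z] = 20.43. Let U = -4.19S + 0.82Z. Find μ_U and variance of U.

μ_U = 80.627, variance of U = 1257.380852

μ_U = (-4.19)·μ_S + 0.82·μ_Z = (-4.19)·(-22.1) + 0.82·(-14.6) = 80.627.
variance of U = a²·variance of S + b²·variance of Z + 2ab·Cov[S, Z] with a = -4.19, b = 0.82.
= (-4.19)²·76.4 + 0.82²·84 + 2·(-4.19)·0.82·20.43
= 1341.28604 + 56.4816 + (-140.386788) = 1257.380852.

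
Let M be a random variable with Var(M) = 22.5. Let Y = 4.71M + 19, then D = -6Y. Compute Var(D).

Var(Y) = 4.71²·22.5 = 499.14225.
Var(D) = (-6)²·499.14225 = 17969.121.

Var(D) = 17969.121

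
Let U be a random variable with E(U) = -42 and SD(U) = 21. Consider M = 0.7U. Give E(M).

E(M) = -29.4

M = 0.7U is linear with a = 0.7, b = 0.
E(M) = a·E(U) + b = 0.7·(-42) = -29.4.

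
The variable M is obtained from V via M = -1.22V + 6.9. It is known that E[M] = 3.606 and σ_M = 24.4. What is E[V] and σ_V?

From M = -1.22V + 6.9: E[M] = a·E[V] + b, so E[V] = (E[M] − b)/a = (3.606 − 6.9)/(-1.22) = 2.7.
σ_M = |a|·σ_V, so σ_V = 24.4/|-1.22| = 20.

E[V] = 2.7, σ_V = 20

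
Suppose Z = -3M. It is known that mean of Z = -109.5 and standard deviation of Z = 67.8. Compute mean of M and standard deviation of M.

mean of M = 36.5, standard deviation of M = 22.6

From Z = -3M: mean of Z = a·mean of M + b, so mean of M = (mean of Z − b)/a = (-109.5 − 0)/(-3) = 36.5.
standard deviation of Z = |a|·standard deviation of M, so standard deviation of M = 67.8/|-3| = 22.6.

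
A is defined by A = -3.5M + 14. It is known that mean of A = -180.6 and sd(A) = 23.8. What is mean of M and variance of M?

mean of M = 55.6, variance of M = 46.24

From A = -3.5M + 14: mean of A = a·mean of M + b, so mean of M = (mean of A − b)/a = (-180.6 − 14)/(-3.5) = 55.6.
variance of A = 23.8² = 566.44.
variance of A = a²·variance of M, so variance of M = 566.44/(-3.5)² = 46.24.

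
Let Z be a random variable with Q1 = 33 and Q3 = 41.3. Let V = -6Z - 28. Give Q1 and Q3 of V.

Q1(V) = -275.8, Q3(V) = -226

a = -6 < 0 reverses order: Q1(V) comes from Q3(Z), Q3(V) from Q1(Z).
Q1(V) = (-6)·41.3 + (-28) = -275.8; Q3(V) = (-6)·33 + (-28) = -226.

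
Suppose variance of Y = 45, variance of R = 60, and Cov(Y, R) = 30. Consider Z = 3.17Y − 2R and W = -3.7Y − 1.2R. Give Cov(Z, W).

Cov(Z, W) = -275.925

By bilinearity, Cov(Z, W) = ac·variance of Y + bd·variance of R + (ad+bc)·Cov(Y, R), with a=3.17, b=-2, c=-3.7, d=-1.2.
ac·variance of Y = 3.17·(-3.7)·45 = -527.805
bd·variance of R = (-2)·(-1.2)·60 = 144
(ad+bc)·Cov(Y, R) = (3.596)·30 = 107.88
Cov(Z, W) = -527.805 + 144 + 107.88 = -275.925.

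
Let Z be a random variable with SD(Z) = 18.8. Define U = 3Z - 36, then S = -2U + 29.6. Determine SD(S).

SD(U) = |3|·18.8 = 56.4.
SD(S) = |-2|·56.4 = 112.8.

SD(S) = 112.8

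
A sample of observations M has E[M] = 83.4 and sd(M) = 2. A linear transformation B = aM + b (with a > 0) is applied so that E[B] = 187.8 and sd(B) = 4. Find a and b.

a = 2, b = 21

sd(B) = a·sd(M) (a > 0), so a = 4/2 = 2.
E[B] = a·E[M] + b, so b = 187.8 − 2·83.4 = 21.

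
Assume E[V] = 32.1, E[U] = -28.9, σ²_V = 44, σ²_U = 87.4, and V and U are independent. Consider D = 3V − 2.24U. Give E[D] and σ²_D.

E[D] = 3·E[V] + (-2.24)·E[U] = 3·32.1 + (-2.24)·(-28.9) = 161.036.
σ²_D = a²·σ²_V + b²·σ²_U + 2ab·Cov(V, U) with a = 3, b = -2.24.
Independence gives Cov(V, U) = 0.
= 3²·44 + (-2.24)²·87.4 + 2·3·(-2.24)·0
= 396 + 438.53824 + 0 = 834.53824.

E[D] = 161.036, σ²_D = 834.53824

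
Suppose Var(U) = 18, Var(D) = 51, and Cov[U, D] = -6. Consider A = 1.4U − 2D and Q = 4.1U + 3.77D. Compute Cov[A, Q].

By bilinearity, Cov[A, Q] = ac·Var(U) + bd·Var(D) + (ad+bc)·Cov[U, D], with a=1.4, b=-2, c=4.1, d=3.77.
ac·Var(U) = 1.4·4.1·18 = 103.32
bd·Var(D) = (-2)·3.77·51 = -384.54
(ad+bc)·Cov[U, D] = (-2.922)·(-6) = 17.532
Cov[A, Q] = 103.32 + (-384.54) + 17.532 = -263.688.

Cov[A, Q] = -263.688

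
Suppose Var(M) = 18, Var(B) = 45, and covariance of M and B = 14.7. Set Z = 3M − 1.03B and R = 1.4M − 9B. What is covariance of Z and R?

By bilinearity, covariance of Z and R = ac·Var(M) + bd·Var(B) + (ad+bc)·covariance of M and B, with a=3, b=-1.03, c=1.4, d=-9.
ac·Var(M) = 3·1.4·18 = 75.6
bd·Var(B) = (-1.03)·(-9)·45 = 417.15
(ad+bc)·covariance of M and B = (-28.442)·14.7 = -418.0974
covariance of Z and R = 75.6 + 417.15 + (-418.0974) = 74.6526.

covariance of Z and R = 74.6526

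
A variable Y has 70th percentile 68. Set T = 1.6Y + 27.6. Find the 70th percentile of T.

Since a = 1.6 > 0 the transformation is increasing, so the 70th percentile of T = a·(P_{70} of Y) + b = 1.6·68 + 27.6 = 136.4.

70th percentile of T = 136.4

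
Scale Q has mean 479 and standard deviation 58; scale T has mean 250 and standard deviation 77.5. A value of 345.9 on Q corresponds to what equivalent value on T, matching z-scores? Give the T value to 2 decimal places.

T = 72.15

z = (345.9 − 479)/58 ≈ -2.2948.
T = 250 + z·77.5 = 250 + (345.9 − 479)·77.5/58 ≈ 72.15.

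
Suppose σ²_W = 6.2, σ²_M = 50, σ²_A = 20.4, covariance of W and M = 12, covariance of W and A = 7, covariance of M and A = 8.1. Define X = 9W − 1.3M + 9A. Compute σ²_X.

σ²_X = 2902.76

σ²_X = a²·σ²_W + b²·σ²_M + c²·σ²_A + 2ab·covariance of W and M + 2ac·covariance of W and A + 2bc·covariance of M and A, with a = 9, b = -1.3, c = 9.
= 502.2 + 84.5 + 1652.4 + (-280.8) + 1134 + (-189.54)
= 2902.76.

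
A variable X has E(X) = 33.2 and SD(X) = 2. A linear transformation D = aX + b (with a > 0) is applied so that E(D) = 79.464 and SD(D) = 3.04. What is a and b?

SD(D) = a·SD(X) (a > 0), so a = 3.04/2 = 1.52.
E(D) = a·E(X) + b, so b = 79.464 − 1.52·33.2 = 29.

a = 1.52, b = 29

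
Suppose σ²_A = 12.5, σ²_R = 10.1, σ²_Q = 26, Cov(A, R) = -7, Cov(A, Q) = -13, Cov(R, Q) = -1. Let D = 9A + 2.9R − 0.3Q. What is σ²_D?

σ²_D = a²·σ²_A + b²·σ²_R + c²·σ²_Q + 2ab·Cov(A, R) + 2ac·Cov(A, Q) + 2bc·Cov(R, Q), with a = 9, b = 2.9, c = -0.3.
= 1012.5 + 84.941 + 2.34 + (-365.4) + 70.2 + 1.74
= 806.321.

σ²_D = 806.321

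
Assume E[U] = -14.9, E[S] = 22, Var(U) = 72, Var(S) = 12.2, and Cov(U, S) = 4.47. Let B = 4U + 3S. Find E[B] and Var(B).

E[B] = 6.4, Var(B) = 1369.08

E[B] = 4·E[U] + 3·E[S] = 4·(-14.9) + 3·22 = 6.4.
Var(B) = a²·Var(U) + b²·Var(S) + 2ab·Cov(U, S) with a = 4, b = 3.
= 4²·72 + 3²·12.2 + 2·4·3·4.47
= 1152 + 109.8 + 107.28 = 1369.08.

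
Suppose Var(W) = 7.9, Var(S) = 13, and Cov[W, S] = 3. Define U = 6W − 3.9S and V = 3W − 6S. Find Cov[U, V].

By bilinearity, Cov[U, V] = ac·Var(W) + bd·Var(S) + (ad+bc)·Cov[W, S], with a=6, b=-3.9, c=3, d=-6.
ac·Var(W) = 6·3·7.9 = 142.2
bd·Var(S) = (-3.9)·(-6)·13 = 304.2
(ad+bc)·Cov[W, S] = (-47.7)·3 = -143.1
Cov[U, V] = 142.2 + 304.2 + (-143.1) = 303.3.

Cov[U, V] = 303.3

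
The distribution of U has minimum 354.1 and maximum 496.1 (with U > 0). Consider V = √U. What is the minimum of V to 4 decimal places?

√U is increasing on this domain, so min(V) comes from min(U) = 354.1: min(V) = √(354.1) ≈ 18.8175.

min(V) = 18.8175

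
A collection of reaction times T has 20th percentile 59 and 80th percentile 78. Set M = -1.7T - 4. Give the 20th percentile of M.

Since a = -1.7 < 0 the transformation is decreasing, reversing order: the 20th percentile of M corresponds to the 80th percentile of T.
So P_{20}(M) = a·P_{80}(T) + b = (-1.7)·78 + (-4) = -136.6.

20th percentile of M = -136.6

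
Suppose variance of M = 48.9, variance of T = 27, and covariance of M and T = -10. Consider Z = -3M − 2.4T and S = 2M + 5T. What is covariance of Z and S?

covariance of Z and S = -419.4

By bilinearity, covariance of Z and S = ac·variance of M + bd·variance of T + (ad+bc)·covariance of M and T, with a=-3, b=-2.4, c=2, d=5.
ac·variance of M = (-3)·2·48.9 = -293.4
bd·variance of T = (-2.4)·5·27 = -324
(ad+bc)·covariance of M and T = (-19.8)·(-10) = 198
covariance of Z and S = -293.4 + (-324) + 198 = -419.4.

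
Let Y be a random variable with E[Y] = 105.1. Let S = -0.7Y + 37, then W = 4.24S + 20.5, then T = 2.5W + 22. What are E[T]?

E[S] = (-0.7)·105.1 + 37 = -36.57.
E[W] = 4.24·(-36.57) + 20.5 = -134.5568.
E[T] = 2.5·(-134.5568) + 22 = -314.392.

E[T] = -314.392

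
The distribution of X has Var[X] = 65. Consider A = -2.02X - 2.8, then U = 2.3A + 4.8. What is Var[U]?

Var[A] = (-2.02)²·65 = 265.226.
Var[U] = 2.3²·265.226 = 1403.04554.

Var[U] = 1403.04554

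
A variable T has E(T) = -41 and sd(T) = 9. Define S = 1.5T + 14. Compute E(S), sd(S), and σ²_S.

S = 1.5T + 14 is linear with a = 1.5, b = 14.
E(S) = a·E(T) + b = 1.5·(-41) + 14 = -47.5.
sd(S) = |a|·sd(T) = |1.5|·9 = 13.5.
σ²_T = 9² = 81.
σ²_S = a²·σ²_T = 1.5²·81 = 182.25 (the additive constant 14 does not affect variance).

E(S) = -47.5, sd(S) = 13.5, σ²_S = 182.25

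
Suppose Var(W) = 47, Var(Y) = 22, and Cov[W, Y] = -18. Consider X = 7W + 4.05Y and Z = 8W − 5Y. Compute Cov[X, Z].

Cov[X, Z] = 2233.3

By bilinearity, Cov[X, Z] = ac·Var(W) + bd·Var(Y) + (ad+bc)·Cov[W, Y], with a=7, b=4.05, c=8, d=-5.
ac·Var(W) = 7·8·47 = 2632
bd·Var(Y) = 4.05·(-5)·22 = -445.5
(ad+bc)·Cov[W, Y] = (-2.6)·(-18) = 46.8
Cov[X, Z] = 2632 + (-445.5) + 46.8 = 2233.3.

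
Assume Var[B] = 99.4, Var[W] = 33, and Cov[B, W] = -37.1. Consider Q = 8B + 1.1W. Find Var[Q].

Var[Q] = 5748.57

Var[Q] = a²·Var[B] + b²·Var[W] + 2ab·Cov[B, W] with a = 8, b = 1.1.
= 8²·99.4 + 1.1²·33 + 2·8·1.1·(-37.1)
= 6361.6 + 39.93 + (-652.96) = 5748.57.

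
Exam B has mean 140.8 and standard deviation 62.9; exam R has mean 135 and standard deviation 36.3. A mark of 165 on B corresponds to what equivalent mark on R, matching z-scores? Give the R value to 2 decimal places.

R = 148.97

z = (165 − 140.8)/62.9 ≈ 0.3847.
R = 135 + z·36.3 = 135 + (165 − 140.8)·36.3/62.9 ≈ 148.97.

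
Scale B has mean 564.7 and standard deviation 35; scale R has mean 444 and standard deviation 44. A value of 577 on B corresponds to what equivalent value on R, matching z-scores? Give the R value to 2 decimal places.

R = 459.46

z = (577 − 564.7)/35 ≈ 0.3514.
R = 444 + z·44 = 444 + (577 − 564.7)·44/35 ≈ 459.46.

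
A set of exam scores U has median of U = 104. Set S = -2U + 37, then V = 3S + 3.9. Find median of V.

median of S = (-2)·104 + 37 = -171.
median of V = 3·(-171) + 3.9 = -509.1.

median of V = -509.1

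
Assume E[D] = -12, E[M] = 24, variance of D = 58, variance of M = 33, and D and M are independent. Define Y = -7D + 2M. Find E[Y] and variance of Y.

E[Y] = 132, variance of Y = 2974

E[Y] = (-7)·E[D] + 2·E[M] = (-7)·(-12) + 2·24 = 132.
variance of Y = a²·variance of D + b²·variance of M + 2ab·covariance of D and M with a = -7, b = 2.
Independence gives covariance of D and M = 0.
= (-7)²·58 + 2²·33 + 2·(-7)·2·0
= 2842 + 132 + 0 = 2974.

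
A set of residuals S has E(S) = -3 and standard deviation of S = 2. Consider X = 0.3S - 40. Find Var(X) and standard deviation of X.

X = 0.3S - 40 is linear with a = 0.3, b = -40.
Var(S) = 2² = 4.
Var(X) = a²·Var(S) = 0.3²·4 = 0.36 (the additive constant -40 does not affect variance).
standard deviation of X = |a|·standard deviation of S = |0.3|·2 = 0.6.

Var(X) = 0.36, standard deviation of X = 0.6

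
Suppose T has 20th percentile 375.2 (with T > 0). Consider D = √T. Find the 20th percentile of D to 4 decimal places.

√T is increasing, so P_{20}(D) = g(P_{20}(T)) ≈ 19.3701.

20th percentile of D = 19.3701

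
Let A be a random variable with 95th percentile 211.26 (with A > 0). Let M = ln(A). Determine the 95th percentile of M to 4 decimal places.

95th percentile of M = 5.3531

ln(A) is increasing, so P_{95}(M) = g(P_{95}(A)) ≈ 5.3531.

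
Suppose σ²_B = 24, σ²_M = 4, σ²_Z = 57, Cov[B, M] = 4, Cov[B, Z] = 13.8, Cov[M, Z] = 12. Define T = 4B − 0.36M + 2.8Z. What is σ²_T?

σ²_T = 1104.8064

σ²_T = a²·σ²_B + b²·σ²_M + c²·σ²_Z + 2ab·Cov[B, M] + 2ac·Cov[B, Z] + 2bc·Cov[M, Z], with a = 4, b = -0.36, c = 2.8.
= 384 + 0.5184 + 446.88 + (-11.52) + 309.12 + (-24.192)
= 1104.8064.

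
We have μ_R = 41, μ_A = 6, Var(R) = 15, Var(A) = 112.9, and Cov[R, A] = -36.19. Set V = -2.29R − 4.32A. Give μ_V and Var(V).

μ_V = (-2.29)·μ_R + (-4.32)·μ_A = (-2.29)·41 + (-4.32)·6 = -119.81.
Var(V) = a²·Var(R) + b²·Var(A) + 2ab·Cov[R, A] with a = -2.29, b = -4.32.
= (-2.29)²·15 + (-4.32)²·112.9 + 2·(-2.29)·(-4.32)·(-36.19)
= 78.6615 + 2106.98496 + (-716.040864) = 1469.605596.

μ_V = -119.81, Var(V) = 1469.605596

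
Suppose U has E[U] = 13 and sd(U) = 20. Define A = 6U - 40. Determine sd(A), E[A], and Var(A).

A = 6U - 40 is linear with a = 6, b = -40.
sd(A) = |a|·sd(U) = |6|·20 = 120.
E[A] = a·E[U] + b = 6·13 + (-40) = 38.
Var(U) = 20² = 400.
Var(A) = a²·Var(U) = 6²·400 = 14400 (the additive constant -40 does not affect variance).

sd(A) = 120, E[A] = 38, Var(A) = 14400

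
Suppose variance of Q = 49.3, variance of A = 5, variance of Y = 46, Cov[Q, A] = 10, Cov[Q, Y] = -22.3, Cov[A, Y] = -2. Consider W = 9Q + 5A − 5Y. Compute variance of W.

variance of W = 8275.3

variance of W = a²·variance of Q + b²·variance of A + c²·variance of Y + 2ab·Cov[Q, A] + 2ac·Cov[Q, Y] + 2bc·Cov[A, Y], with a = 9, b = 5, c = -5.
= 3993.3 + 125 + 1150 + 900 + 2007 + 100
= 8275.3.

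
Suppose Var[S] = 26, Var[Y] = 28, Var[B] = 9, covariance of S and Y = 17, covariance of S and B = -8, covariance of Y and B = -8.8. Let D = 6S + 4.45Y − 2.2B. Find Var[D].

Var[D] = a²·Var[S] + b²·Var[Y] + c²·Var[B] + 2ab·covariance of S and Y + 2ac·covariance of S and B + 2bc·covariance of Y and B, with a = 6, b = 4.45, c = -2.2.
= 936 + 554.47 + 43.56 + 907.8 + 211.2 + 172.304
= 2825.334.

Var[D] = 2825.334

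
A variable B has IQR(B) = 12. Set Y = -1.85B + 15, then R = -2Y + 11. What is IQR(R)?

IQR(Y) = |-1.85|·12 = 22.2.
IQR(R) = |-2|·22.2 = 44.4.

IQR(R) = 44.4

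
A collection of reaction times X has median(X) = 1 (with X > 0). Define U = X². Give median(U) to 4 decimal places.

median(U) = 1

X² is monotone on this domain, so median(U) = square(1) = 1.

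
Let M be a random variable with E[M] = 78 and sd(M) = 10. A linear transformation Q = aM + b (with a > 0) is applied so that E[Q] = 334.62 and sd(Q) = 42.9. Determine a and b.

a = 4.29, b = 0

sd(Q) = a·sd(M) (a > 0), so a = 42.9/10 = 4.29.
E[Q] = a·E[M] + b, so b = 334.62 − 4.29·78 = 0.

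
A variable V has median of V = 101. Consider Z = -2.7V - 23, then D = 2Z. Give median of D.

median of D = -591.4

median of Z = (-2.7)·101 + (-23) = -295.7.
median of D = 2·(-295.7) = -591.4.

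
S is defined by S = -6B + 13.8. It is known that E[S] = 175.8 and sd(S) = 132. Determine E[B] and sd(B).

E[B] = -27, sd(B) = 22

From S = -6B + 13.8: E[S] = a·E[B] + b, so E[B] = (E[S] − b)/a = (175.8 − 13.8)/(-6) = -27.
sd(S) = |a|·sd(B), so sd(B) = 132/|-6| = 22.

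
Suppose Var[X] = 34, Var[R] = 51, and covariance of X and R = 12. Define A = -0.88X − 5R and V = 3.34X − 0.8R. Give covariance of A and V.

By bilinearity, covariance of A and V = ac·Var[X] + bd·Var[R] + (ad+bc)·covariance of X and R, with a=-0.88, b=-5, c=3.34, d=-0.8.
ac·Var[X] = (-0.88)·3.34·34 = -99.9328
bd·Var[R] = (-5)·(-0.8)·51 = 204
(ad+bc)·covariance of X and R = (-15.996)·12 = -191.952
covariance of A and V = -99.9328 + 204 + (-191.952) = -87.8848.

covariance of A and V = -87.8848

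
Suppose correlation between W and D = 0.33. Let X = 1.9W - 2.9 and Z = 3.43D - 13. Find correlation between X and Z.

correlation between X and Z = 0.33

Linear rescalings preserve correlation up to sign; here the slopes 1.9 and 3.43 have the same sign, so correlation between X and Z = correlation between W and D = 0.33.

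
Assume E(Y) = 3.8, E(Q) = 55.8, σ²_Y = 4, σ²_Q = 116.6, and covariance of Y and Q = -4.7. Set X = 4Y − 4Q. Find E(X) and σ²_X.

E(X) = 4·E(Y) + (-4)·E(Q) = 4·3.8 + (-4)·55.8 = -208.
σ²_X = a²·σ²_Y + b²·σ²_Q + 2ab·covariance of Y and Q with a = 4, b = -4.
= 4²·4 + (-4)²·116.6 + 2·4·(-4)·(-4.7)
= 64 + 1865.6 + 150.4 = 2080.

E(X) = -208, σ²_X = 2080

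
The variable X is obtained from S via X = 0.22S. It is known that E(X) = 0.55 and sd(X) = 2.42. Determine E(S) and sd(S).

E(S) = 2.5, sd(S) = 11

From X = 0.22S: E(X) = a·E(S) + b, so E(S) = (E(X) − b)/a = (0.55 − 0)/0.22 = 2.5.
sd(X) = |a|·sd(S), so sd(S) = 2.42/|0.22| = 11.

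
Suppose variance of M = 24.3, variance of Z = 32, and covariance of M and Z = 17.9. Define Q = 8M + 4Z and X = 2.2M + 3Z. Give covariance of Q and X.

By bilinearity, covariance of Q and X = ac·variance of M + bd·variance of Z + (ad+bc)·covariance of M and Z, with a=8, b=4, c=2.2, d=3.
ac·variance of M = 8·2.2·24.3 = 427.68
bd·variance of Z = 4·3·32 = 384
(ad+bc)·covariance of M and Z = (32.8)·17.9 = 587.12
covariance of Q and X = 427.68 + 384 + 587.12 = 1398.8.

covariance of Q and X = 1398.8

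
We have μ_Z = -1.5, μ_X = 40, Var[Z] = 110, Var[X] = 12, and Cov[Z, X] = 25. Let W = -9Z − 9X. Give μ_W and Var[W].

μ_W = (-9)·μ_Z + (-9)·μ_X = (-9)·(-1.5) + (-9)·40 = -346.5.
Var[W] = a²·Var[Z] + b²·Var[X] + 2ab·Cov[Z, X] with a = -9, b = -9.
= (-9)²·110 + (-9)²·12 + 2·(-9)·(-9)·25
= 8910 + 972 + 4050 = 13932.

μ_W = -346.5, Var[W] = 13932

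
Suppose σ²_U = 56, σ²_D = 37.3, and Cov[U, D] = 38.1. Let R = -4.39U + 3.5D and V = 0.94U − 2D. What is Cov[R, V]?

By bilinearity, Cov[R, V] = ac·σ²_U + bd·σ²_D + (ad+bc)·Cov[U, D], with a=-4.39, b=3.5, c=0.94, d=-2.
ac·σ²_U = (-4.39)·0.94·56 = -231.0896
bd·σ²_D = 3.5·(-2)·37.3 = -261.1
(ad+bc)·Cov[U, D] = (12.07)·38.1 = 459.867
Cov[R, V] = -231.0896 + (-261.1) + 459.867 = -32.3226.

Cov[R, V] = -32.3226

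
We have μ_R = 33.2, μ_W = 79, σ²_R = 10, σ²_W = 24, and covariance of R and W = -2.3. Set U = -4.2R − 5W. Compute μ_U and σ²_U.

μ_U = -534.44, σ²_U = 679.8

μ_U = (-4.2)·μ_R + (-5)·μ_W = (-4.2)·33.2 + (-5)·79 = -534.44.
σ²_U = a²·σ²_R + b²·σ²_W + 2ab·covariance of R and W with a = -4.2, b = -5.
= (-4.2)²·10 + (-5)²·24 + 2·(-4.2)·(-5)·(-2.3)
= 176.4 + 600 + (-96.6) = 679.8.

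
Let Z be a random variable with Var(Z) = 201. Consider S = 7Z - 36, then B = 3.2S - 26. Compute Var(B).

Var(S) = 7²·201 = 9849.
Var(B) = 3.2²·9849 = 100853.76.

Var(B) = 100853.76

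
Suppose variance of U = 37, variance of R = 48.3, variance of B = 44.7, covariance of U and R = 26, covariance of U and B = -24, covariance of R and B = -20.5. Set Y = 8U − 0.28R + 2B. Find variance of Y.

variance of Y = a²·variance of U + b²·variance of R + c²·variance of B + 2ab·covariance of U and R + 2ac·covariance of U and B + 2bc·covariance of R and B, with a = 8, b = -0.28, c = 2.
= 2368 + 3.78672 + 178.8 + (-116.48) + (-768) + 22.96
= 1689.06672.

variance of Y = 1689.06672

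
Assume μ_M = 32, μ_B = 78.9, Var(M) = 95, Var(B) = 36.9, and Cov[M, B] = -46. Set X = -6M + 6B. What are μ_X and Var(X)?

μ_X = (-6)·μ_M + 6·μ_B = (-6)·32 + 6·78.9 = 281.4.
Var(X) = a²·Var(M) + b²·Var(B) + 2ab·Cov[M, B] with a = -6, b = 6.
= (-6)²·95 + 6²·36.9 + 2·(-6)·6·(-46)
= 3420 + 1328.4 + 3312 = 8060.4.

μ_X = 281.4, Var(X) = 8060.4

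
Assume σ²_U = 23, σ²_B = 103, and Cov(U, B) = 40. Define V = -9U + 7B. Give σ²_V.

σ²_V = a²·σ²_U + b²·σ²_B + 2ab·Cov(U, B) with a = -9, b = 7.
= (-9)²·23 + 7²·103 + 2·(-9)·7·40
= 1863 + 5047 + (-5040) = 1870.

σ²_V = 1870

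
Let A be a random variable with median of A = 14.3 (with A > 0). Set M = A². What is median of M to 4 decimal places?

median of M = 204.49

A² is monotone on this domain, so median of M = square(14.3) = 204.49.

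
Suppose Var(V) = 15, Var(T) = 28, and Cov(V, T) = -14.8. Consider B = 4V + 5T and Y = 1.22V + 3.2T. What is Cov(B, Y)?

By bilinearity, Cov(B, Y) = ac·Var(V) + bd·Var(T) + (ad+bc)·Cov(V, T), with a=4, b=5, c=1.22, d=3.2.
ac·Var(V) = 4·1.22·15 = 73.2
bd·Var(T) = 5·3.2·28 = 448
(ad+bc)·Cov(V, T) = (18.9)·(-14.8) = -279.72
Cov(B, Y) = 73.2 + 448 + (-279.72) = 241.48.

Cov(B, Y) = 241.48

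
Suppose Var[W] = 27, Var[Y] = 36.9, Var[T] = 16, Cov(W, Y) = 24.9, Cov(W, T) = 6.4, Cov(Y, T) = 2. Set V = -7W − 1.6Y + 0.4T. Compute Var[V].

Var[V] = a²·Var[W] + b²·Var[Y] + c²·Var[T] + 2ab·Cov(W, Y) + 2ac·Cov(W, T) + 2bc·Cov(Y, T), with a = -7, b = -1.6, c = 0.4.
= 1323 + 94.464 + 2.56 + 557.76 + (-35.84) + (-2.56)
= 1939.384.

Var[V] = 1939.384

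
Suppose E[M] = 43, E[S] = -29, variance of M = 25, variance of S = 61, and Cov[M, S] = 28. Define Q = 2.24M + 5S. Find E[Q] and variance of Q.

E[Q] = 2.24·E[M] + 5·E[S] = 2.24·43 + 5·(-29) = -48.68.
variance of Q = a²·variance of M + b²·variance of S + 2ab·Cov[M, S] with a = 2.24, b = 5.
= 2.24²·25 + 5²·61 + 2·2.24·5·28
= 125.44 + 1525 + 627.2 = 2277.64.

E[Q] = -48.68, variance of Q = 2277.64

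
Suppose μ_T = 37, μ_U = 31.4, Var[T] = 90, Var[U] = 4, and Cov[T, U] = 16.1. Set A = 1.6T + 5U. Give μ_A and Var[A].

μ_A = 216.2, Var[A] = 588

μ_A = 1.6·μ_T + 5·μ_U = 1.6·37 + 5·31.4 = 216.2.
Var[A] = a²·Var[T] + b²·Var[U] + 2ab·Cov[T, U] with a = 1.6, b = 5.
= 1.6²·90 + 5²·4 + 2·1.6·5·16.1
= 230.4 + 100 + 257.6 = 588.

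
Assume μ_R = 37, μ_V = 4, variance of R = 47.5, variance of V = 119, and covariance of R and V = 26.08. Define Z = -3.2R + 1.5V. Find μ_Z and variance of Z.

μ_Z = -112.4, variance of Z = 503.782

μ_Z = (-3.2)·μ_R + 1.5·μ_V = (-3.2)·37 + 1.5·4 = -112.4.
variance of Z = a²·variance of R + b²·variance of V + 2ab·covariance of R and V with a = -3.2, b = 1.5.
= (-3.2)²·47.5 + 1.5²·119 + 2·(-3.2)·1.5·26.08
= 486.4 + 267.75 + (-250.368) = 503.782.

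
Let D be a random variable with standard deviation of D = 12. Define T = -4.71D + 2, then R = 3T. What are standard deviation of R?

standard deviation of R = 169.56

standard deviation of T = |-4.71|·12 = 56.52.
standard deviation of R = |3|·56.52 = 169.56.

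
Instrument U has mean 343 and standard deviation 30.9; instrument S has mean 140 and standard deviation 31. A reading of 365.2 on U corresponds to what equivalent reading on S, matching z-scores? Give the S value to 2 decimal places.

z = (365.2 − 343)/30.9 ≈ 0.7184.
S = 140 + z·31 = 140 + (365.2 − 343)·31/30.9 ≈ 162.27.

S = 162.27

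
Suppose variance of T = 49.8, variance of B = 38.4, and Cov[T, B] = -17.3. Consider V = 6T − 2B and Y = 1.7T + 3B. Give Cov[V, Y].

By bilinearity, Cov[V, Y] = ac·variance of T + bd·variance of B + (ad+bc)·Cov[T, B], with a=6, b=-2, c=1.7, d=3.
ac·variance of T = 6·1.7·49.8 = 507.96
bd·variance of B = (-2)·3·38.4 = -230.4
(ad+bc)·Cov[T, B] = (14.6)·(-17.3) = -252.58
Cov[V, Y] = 507.96 + (-230.4) + (-252.58) = 24.98.

Cov[V, Y] = 24.98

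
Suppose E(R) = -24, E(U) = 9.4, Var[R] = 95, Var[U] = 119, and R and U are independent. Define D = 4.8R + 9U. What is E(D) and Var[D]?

E(D) = -30.6, Var[D] = 11827.8

E(D) = 4.8·E(R) + 9·E(U) = 4.8·(-24) + 9·9.4 = -30.6.
Var[D] = a²·Var[R] + b²·Var[U] + 2ab·Cov[R, U] with a = 4.8, b = 9.
Independence gives Cov[R, U] = 0.
= 4.8²·95 + 9²·119 + 2·4.8·9·0
= 2188.8 + 9639 + 0 = 11827.8.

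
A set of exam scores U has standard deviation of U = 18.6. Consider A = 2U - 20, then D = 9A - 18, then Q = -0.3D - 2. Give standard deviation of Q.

standard deviation of A = |2|·18.6 = 37.2.
standard deviation of D = |9|·37.2 = 334.8.
standard deviation of Q = |-0.3|·334.8 = 100.44.

standard deviation of Q = 100.44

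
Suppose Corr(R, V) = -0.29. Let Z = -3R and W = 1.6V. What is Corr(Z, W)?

Linear rescalings preserve |correlation|; the slopes -3 and 1.6 have opposite signs, so the correlation flips sign: Corr(Z, W) = −Corr(R, V) = 0.29.

Corr(Z, W) = 0.29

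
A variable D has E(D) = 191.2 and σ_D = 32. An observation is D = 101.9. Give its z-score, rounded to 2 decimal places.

z = -2.79

z = (D − E(D)) / σ_D = (101.9 − 191.2) / 32 ≈ -2.79.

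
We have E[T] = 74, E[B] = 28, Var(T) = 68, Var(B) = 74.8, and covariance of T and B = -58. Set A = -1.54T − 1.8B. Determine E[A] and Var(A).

E[A] = (-1.54)·E[T] + (-1.8)·E[B] = (-1.54)·74 + (-1.8)·28 = -164.36.
Var(A) = a²·Var(T) + b²·Var(B) + 2ab·covariance of T and B with a = -1.54, b = -1.8.
= (-1.54)²·68 + (-1.8)²·74.8 + 2·(-1.54)·(-1.8)·(-58)
= 161.2688 + 242.352 + (-321.552) = 82.0688.

E[A] = -164.36, Var(A) = 82.0688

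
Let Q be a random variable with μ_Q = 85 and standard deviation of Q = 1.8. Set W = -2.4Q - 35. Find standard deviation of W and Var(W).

W = -2.4Q - 35 is linear with a = -2.4, b = -35.
standard deviation of W = |a|·standard deviation of Q = |-2.4|·1.8 = 4.32.
Var(Q) = 1.8² = 3.24.
Var(W) = a²·Var(Q) = (-2.4)²·3.24 = 18.6624 (the additive constant -35 does not affect variance).

standard deviation of W = 4.32, Var(W) = 18.6624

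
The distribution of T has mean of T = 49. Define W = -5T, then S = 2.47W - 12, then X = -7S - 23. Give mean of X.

mean of W = (-5)·49 = -245.
mean of S = 2.47·(-245) + (-12) = -617.15.
mean of X = (-7)·(-617.15) + (-23) = 4297.05.

mean of X = 4297.05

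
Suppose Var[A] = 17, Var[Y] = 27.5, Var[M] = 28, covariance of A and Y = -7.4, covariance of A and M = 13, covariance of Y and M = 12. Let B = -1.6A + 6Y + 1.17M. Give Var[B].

Var[B] = 1333.7372

Var[B] = a²·Var[A] + b²·Var[Y] + c²·Var[M] + 2ab·covariance of A and Y + 2ac·covariance of A and M + 2bc·covariance of Y and M, with a = -1.6, b = 6, c = 1.17.
= 43.52 + 990 + 38.3292 + 142.08 + (-48.672) + 168.48
= 1333.7372.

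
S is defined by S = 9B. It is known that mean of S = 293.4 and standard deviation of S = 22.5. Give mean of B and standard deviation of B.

From S = 9B: mean of S = a·mean of B + b, so mean of B = (mean of S − b)/a = (293.4 − 0)/9 = 32.6.
standard deviation of S = |a|·standard deviation of B, so standard deviation of B = 22.5/|9| = 2.5.

mean of B = 32.6, standard deviation of B = 2.5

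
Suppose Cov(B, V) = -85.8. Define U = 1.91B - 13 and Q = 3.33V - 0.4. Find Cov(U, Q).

Cov(U, Q) = a·c·Cov(B, V) = 1.91·3.33·(-85.8) = -545.71374. Additive constants drop out.

Cov(U, Q) = -545.71374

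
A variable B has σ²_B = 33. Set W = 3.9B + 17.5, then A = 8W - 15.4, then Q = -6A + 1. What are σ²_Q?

σ²_Q = 1156446.72

σ²_W = 3.9²·33 = 501.93.
σ²_A = 8²·501.93 = 32123.52.
σ²_Q = (-6)²·32123.52 = 1156446.72.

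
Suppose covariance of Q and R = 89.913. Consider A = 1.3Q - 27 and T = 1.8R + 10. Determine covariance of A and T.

covariance of A and T = 210.39642

covariance of A and T = a·c·covariance of Q and R = 1.3·1.8·89.913 = 210.39642. Additive constants drop out.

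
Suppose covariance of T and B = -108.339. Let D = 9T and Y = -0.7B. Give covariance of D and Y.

covariance of D and Y = 682.5357

covariance of D and Y = a·c·covariance of T and B = 9·(-0.7)·(-108.339) = 682.5357. Additive constants drop out.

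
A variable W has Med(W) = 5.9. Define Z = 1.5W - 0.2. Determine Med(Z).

Med(Z) = 8.65

A linear map preserves order up to sign, so Med(Z) = a·Med(W) + b = 1.5·5.9 + (-0.2) = 8.65.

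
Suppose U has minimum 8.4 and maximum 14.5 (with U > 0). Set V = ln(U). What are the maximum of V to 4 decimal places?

max(V) = 2.6741

ln(U) is increasing on this domain, so max(V) comes from max(U) = 14.5: max(V) = ln(14.5) ≈ 2.6741.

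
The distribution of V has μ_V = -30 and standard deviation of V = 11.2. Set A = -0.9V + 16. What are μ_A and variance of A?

μ_A = 43, variance of A = 101.6064

A = -0.9V + 16 is linear with a = -0.9, b = 16.
μ_A = a·μ_V + b = (-0.9)·(-30) + 16 = 43.
variance of V = 11.2² = 125.44.
variance of A = a²·variance of V = (-0.9)²·125.44 = 101.6064 (the additive constant 16 does not affect variance).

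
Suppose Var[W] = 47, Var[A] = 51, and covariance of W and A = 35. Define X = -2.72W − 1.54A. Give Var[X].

Var[X] = 761.8924

Var[X] = a²·Var[W] + b²·Var[A] + 2ab·covariance of W and A with a = -2.72, b = -1.54.
= (-2.72)²·47 + (-1.54)²·51 + 2·(-2.72)·(-1.54)·35
= 347.7248 + 120.9516 + 293.216 = 761.8924.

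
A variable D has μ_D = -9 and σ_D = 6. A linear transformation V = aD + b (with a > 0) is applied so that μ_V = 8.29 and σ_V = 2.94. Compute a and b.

σ_V = a·σ_D (a > 0), so a = 2.94/6 = 0.49.
μ_V = a·μ_D + b, so b = 8.29 − 0.49·(-9) = 12.7.

a = 0.49, b = 12.7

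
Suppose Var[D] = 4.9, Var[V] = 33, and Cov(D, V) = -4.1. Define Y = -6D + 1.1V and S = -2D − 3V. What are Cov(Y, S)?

Cov(Y, S) = -114.88

By bilinearity, Cov(Y, S) = ac·Var[D] + bd·Var[V] + (ad+bc)·Cov(D, V), with a=-6, b=1.1, c=-2, d=-3.
ac·Var[D] = (-6)·(-2)·4.9 = 58.8
bd·Var[V] = 1.1·(-3)·33 = -108.9
(ad+bc)·Cov(D, V) = (15.8)·(-4.1) = -64.78
Cov(Y, S) = 58.8 + (-108.9) + (-64.78) = -114.88.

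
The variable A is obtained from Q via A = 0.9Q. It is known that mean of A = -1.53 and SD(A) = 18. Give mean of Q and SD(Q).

From A = 0.9Q: mean of A = a·mean of Q + b, so mean of Q = (mean of A − b)/a = (-1.53 − 0)/0.9 = -1.7.
SD(A) = |a|·SD(Q), so SD(Q) = 18/|0.9| = 20.

mean of Q = -1.7, SD(Q) = 20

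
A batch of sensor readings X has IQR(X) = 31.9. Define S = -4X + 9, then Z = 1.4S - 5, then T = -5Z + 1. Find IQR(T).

IQR(S) = |-4|·31.9 = 127.6.
IQR(Z) = |1.4|·127.6 = 178.64.
IQR(T) = |-5|·178.64 = 893.2.

IQR(T) = 893.2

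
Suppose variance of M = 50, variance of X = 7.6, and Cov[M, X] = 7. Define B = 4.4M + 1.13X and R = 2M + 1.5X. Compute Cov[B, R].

By bilinearity, Cov[B, R] = ac·variance of M + bd·variance of X + (ad+bc)·Cov[M, X], with a=4.4, b=1.13, c=2, d=1.5.
ac·variance of M = 4.4·2·50 = 440
bd·variance of X = 1.13·1.5·7.6 = 12.882
(ad+bc)·Cov[M, X] = (8.86)·7 = 62.02
Cov[B, R] = 440 + 12.882 + 62.02 = 514.902.

Cov[B, R] = 514.902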